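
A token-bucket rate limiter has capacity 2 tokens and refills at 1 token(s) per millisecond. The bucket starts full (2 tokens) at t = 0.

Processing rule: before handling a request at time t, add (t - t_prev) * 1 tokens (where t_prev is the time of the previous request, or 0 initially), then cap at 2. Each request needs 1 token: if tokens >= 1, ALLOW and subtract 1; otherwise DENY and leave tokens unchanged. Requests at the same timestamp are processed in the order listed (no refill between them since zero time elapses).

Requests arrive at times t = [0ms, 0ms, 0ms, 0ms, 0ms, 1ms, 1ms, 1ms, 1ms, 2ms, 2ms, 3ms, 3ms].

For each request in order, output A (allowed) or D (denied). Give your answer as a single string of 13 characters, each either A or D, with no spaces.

Answer: AADDDADDDADAD

Derivation:
Simulating step by step:
  req#1 t=0ms: ALLOW
  req#2 t=0ms: ALLOW
  req#3 t=0ms: DENY
  req#4 t=0ms: DENY
  req#5 t=0ms: DENY
  req#6 t=1ms: ALLOW
  req#7 t=1ms: DENY
  req#8 t=1ms: DENY
  req#9 t=1ms: DENY
  req#10 t=2ms: ALLOW
  req#11 t=2ms: DENY
  req#12 t=3ms: ALLOW
  req#13 t=3ms: DENY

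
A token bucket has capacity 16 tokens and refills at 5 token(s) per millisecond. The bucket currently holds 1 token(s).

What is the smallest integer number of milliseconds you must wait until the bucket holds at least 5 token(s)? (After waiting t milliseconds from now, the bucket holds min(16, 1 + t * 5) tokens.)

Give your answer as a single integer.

Answer: 1

Derivation:
Need 1 + t * 5 >= 5, so t >= 4/5.
Smallest integer t = ceil(4/5) = 1.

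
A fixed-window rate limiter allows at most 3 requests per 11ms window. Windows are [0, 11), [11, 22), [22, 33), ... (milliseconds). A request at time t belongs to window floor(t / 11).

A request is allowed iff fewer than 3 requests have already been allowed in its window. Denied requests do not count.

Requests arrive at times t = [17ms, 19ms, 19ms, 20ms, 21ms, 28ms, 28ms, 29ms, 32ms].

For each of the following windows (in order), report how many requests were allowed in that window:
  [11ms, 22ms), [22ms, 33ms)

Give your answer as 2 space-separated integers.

Processing requests:
  req#1 t=17ms (window 1): ALLOW
  req#2 t=19ms (window 1): ALLOW
  req#3 t=19ms (window 1): ALLOW
  req#4 t=20ms (window 1): DENY
  req#5 t=21ms (window 1): DENY
  req#6 t=28ms (window 2): ALLOW
  req#7 t=28ms (window 2): ALLOW
  req#8 t=29ms (window 2): ALLOW
  req#9 t=32ms (window 2): DENY

Allowed counts by window: 3 3

Answer: 3 3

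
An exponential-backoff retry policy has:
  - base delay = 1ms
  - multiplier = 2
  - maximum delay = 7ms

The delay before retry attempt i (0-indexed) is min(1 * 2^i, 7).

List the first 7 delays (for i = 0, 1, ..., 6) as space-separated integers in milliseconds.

Computing each delay:
  i=0: min(1*2^0, 7) = 1
  i=1: min(1*2^1, 7) = 2
  i=2: min(1*2^2, 7) = 4
  i=3: min(1*2^3, 7) = 7
  i=4: min(1*2^4, 7) = 7
  i=5: min(1*2^5, 7) = 7
  i=6: min(1*2^6, 7) = 7

Answer: 1 2 4 7 7 7 7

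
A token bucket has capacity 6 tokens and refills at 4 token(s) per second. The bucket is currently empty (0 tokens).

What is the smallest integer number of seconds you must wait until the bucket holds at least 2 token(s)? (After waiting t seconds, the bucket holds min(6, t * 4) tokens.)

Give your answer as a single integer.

Need t * 4 >= 2, so t >= 2/4.
Smallest integer t = ceil(2/4) = 1.

Answer: 1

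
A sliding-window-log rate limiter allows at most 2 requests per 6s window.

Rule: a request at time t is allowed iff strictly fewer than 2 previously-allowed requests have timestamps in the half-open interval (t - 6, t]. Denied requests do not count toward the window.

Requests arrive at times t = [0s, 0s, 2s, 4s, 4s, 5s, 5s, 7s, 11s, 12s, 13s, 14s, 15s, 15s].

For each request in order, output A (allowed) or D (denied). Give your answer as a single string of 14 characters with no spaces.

Tracking allowed requests in the window:
  req#1 t=0s: ALLOW
  req#2 t=0s: ALLOW
  req#3 t=2s: DENY
  req#4 t=4s: DENY
  req#5 t=4s: DENY
  req#6 t=5s: DENY
  req#7 t=5s: DENY
  req#8 t=7s: ALLOW
  req#9 t=11s: ALLOW
  req#10 t=12s: DENY
  req#11 t=13s: ALLOW
  req#12 t=14s: DENY
  req#13 t=15s: DENY
  req#14 t=15s: DENY

Answer: AADDDDDAADADDD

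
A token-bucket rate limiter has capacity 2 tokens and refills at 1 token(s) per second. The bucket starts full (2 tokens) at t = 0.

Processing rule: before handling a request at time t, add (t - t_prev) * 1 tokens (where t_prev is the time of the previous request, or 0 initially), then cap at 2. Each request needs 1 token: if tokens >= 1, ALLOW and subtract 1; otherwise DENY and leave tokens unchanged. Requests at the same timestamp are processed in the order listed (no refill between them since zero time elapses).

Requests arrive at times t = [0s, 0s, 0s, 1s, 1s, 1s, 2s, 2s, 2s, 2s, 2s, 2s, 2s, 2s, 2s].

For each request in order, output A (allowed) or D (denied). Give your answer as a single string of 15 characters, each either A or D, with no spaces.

Simulating step by step:
  req#1 t=0s: ALLOW
  req#2 t=0s: ALLOW
  req#3 t=0s: DENY
  req#4 t=1s: ALLOW
  req#5 t=1s: DENY
  req#6 t=1s: DENY
  req#7 t=2s: ALLOW
  req#8 t=2s: DENY
  req#9 t=2s: DENY
  req#10 t=2s: DENY
  req#11 t=2s: DENY
  req#12 t=2s: DENY
  req#13 t=2s: DENY
  req#14 t=2s: DENY
  req#15 t=2s: DENY

Answer: AADADDADDDDDDDD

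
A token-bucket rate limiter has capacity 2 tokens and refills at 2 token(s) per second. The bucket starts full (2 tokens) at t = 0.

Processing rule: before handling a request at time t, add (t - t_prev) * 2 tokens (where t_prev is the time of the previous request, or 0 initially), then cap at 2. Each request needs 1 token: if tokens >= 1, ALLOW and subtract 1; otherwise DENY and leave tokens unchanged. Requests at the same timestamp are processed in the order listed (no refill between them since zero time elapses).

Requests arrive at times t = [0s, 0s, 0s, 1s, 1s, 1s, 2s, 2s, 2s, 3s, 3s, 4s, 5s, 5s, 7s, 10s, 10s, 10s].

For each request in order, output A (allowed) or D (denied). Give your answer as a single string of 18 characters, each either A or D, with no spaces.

Simulating step by step:
  req#1 t=0s: ALLOW
  req#2 t=0s: ALLOW
  req#3 t=0s: DENY
  req#4 t=1s: ALLOW
  req#5 t=1s: ALLOW
  req#6 t=1s: DENY
  req#7 t=2s: ALLOW
  req#8 t=2s: ALLOW
  req#9 t=2s: DENY
  req#10 t=3s: ALLOW
  req#11 t=3s: ALLOW
  req#12 t=4s: ALLOW
  req#13 t=5s: ALLOW
  req#14 t=5s: ALLOW
  req#15 t=7s: ALLOW
  req#16 t=10s: ALLOW
  req#17 t=10s: ALLOW
  req#18 t=10s: DENY

Answer: AADAADAADAAAAAAAAD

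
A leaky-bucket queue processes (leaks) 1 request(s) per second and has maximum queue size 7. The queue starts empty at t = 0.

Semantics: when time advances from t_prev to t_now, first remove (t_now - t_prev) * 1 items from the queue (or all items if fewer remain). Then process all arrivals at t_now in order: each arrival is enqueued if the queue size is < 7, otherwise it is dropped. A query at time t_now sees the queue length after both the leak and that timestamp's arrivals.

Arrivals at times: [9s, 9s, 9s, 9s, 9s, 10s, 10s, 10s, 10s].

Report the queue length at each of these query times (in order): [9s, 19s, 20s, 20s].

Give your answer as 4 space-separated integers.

Answer: 5 0 0 0

Derivation:
Queue lengths at query times:
  query t=9s: backlog = 5
  query t=19s: backlog = 0
  query t=20s: backlog = 0
  query t=20s: backlog = 0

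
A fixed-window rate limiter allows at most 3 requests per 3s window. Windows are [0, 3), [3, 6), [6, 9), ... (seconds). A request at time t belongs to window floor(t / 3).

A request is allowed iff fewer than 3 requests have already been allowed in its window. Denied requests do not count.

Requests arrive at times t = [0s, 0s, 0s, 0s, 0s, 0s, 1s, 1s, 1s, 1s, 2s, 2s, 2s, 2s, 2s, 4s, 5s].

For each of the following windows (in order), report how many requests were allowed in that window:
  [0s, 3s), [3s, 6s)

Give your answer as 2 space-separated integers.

Answer: 3 2

Derivation:
Processing requests:
  req#1 t=0s (window 0): ALLOW
  req#2 t=0s (window 0): ALLOW
  req#3 t=0s (window 0): ALLOW
  req#4 t=0s (window 0): DENY
  req#5 t=0s (window 0): DENY
  req#6 t=0s (window 0): DENY
  req#7 t=1s (window 0): DENY
  req#8 t=1s (window 0): DENY
  req#9 t=1s (window 0): DENY
  req#10 t=1s (window 0): DENY
  req#11 t=2s (window 0): DENY
  req#12 t=2s (window 0): DENY
  req#13 t=2s (window 0): DENY
  req#14 t=2s (window 0): DENY
  req#15 t=2s (window 0): DENY
  req#16 t=4s (window 1): ALLOW
  req#17 t=5s (window 1): ALLOW

Allowed counts by window: 3 2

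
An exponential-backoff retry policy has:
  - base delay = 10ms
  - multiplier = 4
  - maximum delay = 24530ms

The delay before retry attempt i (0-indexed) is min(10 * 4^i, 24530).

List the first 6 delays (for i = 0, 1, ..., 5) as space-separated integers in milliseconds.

Computing each delay:
  i=0: min(10*4^0, 24530) = 10
  i=1: min(10*4^1, 24530) = 40
  i=2: min(10*4^2, 24530) = 160
  i=3: min(10*4^3, 24530) = 640
  i=4: min(10*4^4, 24530) = 2560
  i=5: min(10*4^5, 24530) = 10240

Answer: 10 40 160 640 2560 10240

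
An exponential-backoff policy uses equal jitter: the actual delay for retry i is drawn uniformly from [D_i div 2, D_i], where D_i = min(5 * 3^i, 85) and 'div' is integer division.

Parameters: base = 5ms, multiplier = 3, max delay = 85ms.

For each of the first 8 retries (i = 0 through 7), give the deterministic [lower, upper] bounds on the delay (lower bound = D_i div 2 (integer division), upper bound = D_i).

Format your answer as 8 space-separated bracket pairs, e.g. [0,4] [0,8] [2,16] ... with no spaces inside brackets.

Answer: [2,5] [7,15] [22,45] [42,85] [42,85] [42,85] [42,85] [42,85]

Derivation:
Computing bounds per retry:
  i=0: D_i=min(5*3^0,85)=5, bounds=[2,5]
  i=1: D_i=min(5*3^1,85)=15, bounds=[7,15]
  i=2: D_i=min(5*3^2,85)=45, bounds=[22,45]
  i=3: D_i=min(5*3^3,85)=85, bounds=[42,85]
  i=4: D_i=min(5*3^4,85)=85, bounds=[42,85]
  i=5: D_i=min(5*3^5,85)=85, bounds=[42,85]
  i=6: D_i=min(5*3^6,85)=85, bounds=[42,85]
  i=7: D_i=min(5*3^7,85)=85, bounds=[42,85]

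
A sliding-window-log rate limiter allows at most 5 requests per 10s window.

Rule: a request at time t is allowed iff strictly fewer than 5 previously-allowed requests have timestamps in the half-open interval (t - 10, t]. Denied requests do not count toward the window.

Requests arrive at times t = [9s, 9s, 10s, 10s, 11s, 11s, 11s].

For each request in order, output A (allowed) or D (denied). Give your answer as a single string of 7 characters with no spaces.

Answer: AAAAADD

Derivation:
Tracking allowed requests in the window:
  req#1 t=9s: ALLOW
  req#2 t=9s: ALLOW
  req#3 t=10s: ALLOW
  req#4 t=10s: ALLOW
  req#5 t=11s: ALLOW
  req#6 t=11s: DENY
  req#7 t=11s: DENY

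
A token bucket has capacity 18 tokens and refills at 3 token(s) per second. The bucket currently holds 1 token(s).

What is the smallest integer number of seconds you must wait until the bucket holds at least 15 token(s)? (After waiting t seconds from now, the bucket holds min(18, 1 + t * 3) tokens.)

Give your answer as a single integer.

Answer: 5

Derivation:
Need 1 + t * 3 >= 15, so t >= 14/3.
Smallest integer t = ceil(14/3) = 5.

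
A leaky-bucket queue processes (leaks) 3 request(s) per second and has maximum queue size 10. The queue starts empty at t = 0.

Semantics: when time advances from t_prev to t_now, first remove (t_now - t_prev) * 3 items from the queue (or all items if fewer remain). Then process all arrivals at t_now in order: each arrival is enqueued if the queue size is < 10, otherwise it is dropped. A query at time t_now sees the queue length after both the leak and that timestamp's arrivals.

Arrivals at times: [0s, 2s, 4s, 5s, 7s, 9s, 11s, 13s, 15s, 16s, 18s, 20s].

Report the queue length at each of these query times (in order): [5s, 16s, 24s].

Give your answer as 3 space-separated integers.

Answer: 1 1 0

Derivation:
Queue lengths at query times:
  query t=5s: backlog = 1
  query t=16s: backlog = 1
  query t=24s: backlog = 0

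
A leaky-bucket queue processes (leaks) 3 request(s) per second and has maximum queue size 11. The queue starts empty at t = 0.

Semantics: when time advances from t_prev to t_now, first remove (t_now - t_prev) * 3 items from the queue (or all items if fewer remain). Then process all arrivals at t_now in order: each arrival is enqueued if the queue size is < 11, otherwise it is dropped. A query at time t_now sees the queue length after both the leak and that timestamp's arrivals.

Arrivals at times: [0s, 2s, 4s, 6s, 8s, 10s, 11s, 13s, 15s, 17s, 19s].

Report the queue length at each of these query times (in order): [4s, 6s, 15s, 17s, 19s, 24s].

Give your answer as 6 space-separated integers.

Answer: 1 1 1 1 1 0

Derivation:
Queue lengths at query times:
  query t=4s: backlog = 1
  query t=6s: backlog = 1
  query t=15s: backlog = 1
  query t=17s: backlog = 1
  query t=19s: backlog = 1
  query t=24s: backlog = 0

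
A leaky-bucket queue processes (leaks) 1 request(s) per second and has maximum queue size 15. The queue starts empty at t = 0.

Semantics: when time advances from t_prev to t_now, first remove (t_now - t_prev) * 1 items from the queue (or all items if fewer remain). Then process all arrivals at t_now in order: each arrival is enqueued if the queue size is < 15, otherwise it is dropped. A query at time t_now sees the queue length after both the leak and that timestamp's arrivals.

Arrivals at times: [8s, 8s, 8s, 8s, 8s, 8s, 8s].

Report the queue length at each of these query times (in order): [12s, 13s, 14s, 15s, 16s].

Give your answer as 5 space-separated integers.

Queue lengths at query times:
  query t=12s: backlog = 3
  query t=13s: backlog = 2
  query t=14s: backlog = 1
  query t=15s: backlog = 0
  query t=16s: backlog = 0

Answer: 3 2 1 0 0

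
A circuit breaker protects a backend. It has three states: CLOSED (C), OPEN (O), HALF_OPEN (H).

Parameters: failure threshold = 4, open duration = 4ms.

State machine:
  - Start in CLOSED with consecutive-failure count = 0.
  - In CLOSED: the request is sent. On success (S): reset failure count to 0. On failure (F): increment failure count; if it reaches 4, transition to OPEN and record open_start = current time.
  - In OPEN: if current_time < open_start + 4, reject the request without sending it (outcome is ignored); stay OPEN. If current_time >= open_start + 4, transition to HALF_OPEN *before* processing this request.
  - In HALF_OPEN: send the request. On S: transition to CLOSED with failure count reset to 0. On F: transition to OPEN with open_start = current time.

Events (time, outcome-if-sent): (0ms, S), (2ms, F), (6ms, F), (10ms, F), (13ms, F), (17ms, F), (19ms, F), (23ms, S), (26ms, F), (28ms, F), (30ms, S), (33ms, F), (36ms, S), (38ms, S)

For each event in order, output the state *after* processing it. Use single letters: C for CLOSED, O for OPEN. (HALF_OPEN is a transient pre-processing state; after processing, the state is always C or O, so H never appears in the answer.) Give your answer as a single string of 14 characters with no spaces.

Answer: CCCCOOOCCCCCCC

Derivation:
State after each event:
  event#1 t=0ms outcome=S: state=CLOSED
  event#2 t=2ms outcome=F: state=CLOSED
  event#3 t=6ms outcome=F: state=CLOSED
  event#4 t=10ms outcome=F: state=CLOSED
  event#5 t=13ms outcome=F: state=OPEN
  event#6 t=17ms outcome=F: state=OPEN
  event#7 t=19ms outcome=F: state=OPEN
  event#8 t=23ms outcome=S: state=CLOSED
  event#9 t=26ms outcome=F: state=CLOSED
  event#10 t=28ms outcome=F: state=CLOSED
  event#11 t=30ms outcome=S: state=CLOSED
  event#12 t=33ms outcome=F: state=CLOSED
  event#13 t=36ms outcome=S: state=CLOSED
  event#14 t=38ms outcome=S: state=CLOSED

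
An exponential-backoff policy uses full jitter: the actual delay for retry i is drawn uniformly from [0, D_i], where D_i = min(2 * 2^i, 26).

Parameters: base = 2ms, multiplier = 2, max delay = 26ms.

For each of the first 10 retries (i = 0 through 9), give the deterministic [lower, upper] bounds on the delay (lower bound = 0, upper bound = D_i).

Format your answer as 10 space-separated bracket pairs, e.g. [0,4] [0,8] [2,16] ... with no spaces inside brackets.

Answer: [0,2] [0,4] [0,8] [0,16] [0,26] [0,26] [0,26] [0,26] [0,26] [0,26]

Derivation:
Computing bounds per retry:
  i=0: D_i=min(2*2^0,26)=2, bounds=[0,2]
  i=1: D_i=min(2*2^1,26)=4, bounds=[0,4]
  i=2: D_i=min(2*2^2,26)=8, bounds=[0,8]
  i=3: D_i=min(2*2^3,26)=16, bounds=[0,16]
  i=4: D_i=min(2*2^4,26)=26, bounds=[0,26]
  i=5: D_i=min(2*2^5,26)=26, bounds=[0,26]
  i=6: D_i=min(2*2^6,26)=26, bounds=[0,26]
  i=7: D_i=min(2*2^7,26)=26, bounds=[0,26]
  i=8: D_i=min(2*2^8,26)=26, bounds=[0,26]
  i=9: D_i=min(2*2^9,26)=26, bounds=[0,26]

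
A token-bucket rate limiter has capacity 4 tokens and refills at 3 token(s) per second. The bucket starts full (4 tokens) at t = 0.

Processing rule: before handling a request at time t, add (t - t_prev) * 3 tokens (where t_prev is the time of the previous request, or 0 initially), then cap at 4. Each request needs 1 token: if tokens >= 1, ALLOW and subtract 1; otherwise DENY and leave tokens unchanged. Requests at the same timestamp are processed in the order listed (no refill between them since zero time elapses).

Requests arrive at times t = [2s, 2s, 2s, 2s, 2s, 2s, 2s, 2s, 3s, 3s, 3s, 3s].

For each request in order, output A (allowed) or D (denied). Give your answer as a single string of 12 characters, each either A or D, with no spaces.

Simulating step by step:
  req#1 t=2s: ALLOW
  req#2 t=2s: ALLOW
  req#3 t=2s: ALLOW
  req#4 t=2s: ALLOW
  req#5 t=2s: DENY
  req#6 t=2s: DENY
  req#7 t=2s: DENY
  req#8 t=2s: DENY
  req#9 t=3s: ALLOW
  req#10 t=3s: ALLOW
  req#11 t=3s: ALLOW
  req#12 t=3s: DENY

Answer: AAAADDDDAAAD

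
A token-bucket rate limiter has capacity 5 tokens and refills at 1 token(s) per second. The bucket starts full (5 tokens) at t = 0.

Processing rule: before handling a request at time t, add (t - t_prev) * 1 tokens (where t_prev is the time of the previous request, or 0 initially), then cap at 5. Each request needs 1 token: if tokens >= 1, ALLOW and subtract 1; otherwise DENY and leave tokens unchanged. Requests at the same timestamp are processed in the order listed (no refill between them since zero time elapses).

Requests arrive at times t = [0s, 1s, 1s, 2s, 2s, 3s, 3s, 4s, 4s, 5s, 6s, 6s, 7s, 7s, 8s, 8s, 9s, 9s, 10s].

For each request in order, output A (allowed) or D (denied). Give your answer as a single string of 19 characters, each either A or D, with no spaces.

Simulating step by step:
  req#1 t=0s: ALLOW
  req#2 t=1s: ALLOW
  req#3 t=1s: ALLOW
  req#4 t=2s: ALLOW
  req#5 t=2s: ALLOW
  req#6 t=3s: ALLOW
  req#7 t=3s: ALLOW
  req#8 t=4s: ALLOW
  req#9 t=4s: ALLOW
  req#10 t=5s: ALLOW
  req#11 t=6s: ALLOW
  req#12 t=6s: DENY
  req#13 t=7s: ALLOW
  req#14 t=7s: DENY
  req#15 t=8s: ALLOW
  req#16 t=8s: DENY
  req#17 t=9s: ALLOW
  req#18 t=9s: DENY
  req#19 t=10s: ALLOW

Answer: AAAAAAAAAAADADADADA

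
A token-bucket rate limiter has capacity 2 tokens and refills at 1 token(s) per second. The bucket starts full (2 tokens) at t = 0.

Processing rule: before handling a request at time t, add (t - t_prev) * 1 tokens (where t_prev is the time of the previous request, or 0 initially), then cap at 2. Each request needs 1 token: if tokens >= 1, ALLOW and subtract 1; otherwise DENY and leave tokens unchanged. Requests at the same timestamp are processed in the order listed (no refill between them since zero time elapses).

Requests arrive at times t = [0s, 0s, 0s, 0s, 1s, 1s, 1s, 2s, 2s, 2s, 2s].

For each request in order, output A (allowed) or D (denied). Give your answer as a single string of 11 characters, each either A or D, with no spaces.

Answer: AADDADDADDD

Derivation:
Simulating step by step:
  req#1 t=0s: ALLOW
  req#2 t=0s: ALLOW
  req#3 t=0s: DENY
  req#4 t=0s: DENY
  req#5 t=1s: ALLOW
  req#6 t=1s: DENY
  req#7 t=1s: DENY
  req#8 t=2s: ALLOW
  req#9 t=2s: DENY
  req#10 t=2s: DENY
  req#11 t=2s: DENY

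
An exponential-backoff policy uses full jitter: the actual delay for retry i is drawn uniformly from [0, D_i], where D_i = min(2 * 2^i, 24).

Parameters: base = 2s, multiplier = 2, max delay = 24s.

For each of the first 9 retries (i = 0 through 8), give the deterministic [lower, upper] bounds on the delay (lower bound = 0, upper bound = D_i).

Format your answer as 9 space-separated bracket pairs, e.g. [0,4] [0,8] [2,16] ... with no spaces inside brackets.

Computing bounds per retry:
  i=0: D_i=min(2*2^0,24)=2, bounds=[0,2]
  i=1: D_i=min(2*2^1,24)=4, bounds=[0,4]
  i=2: D_i=min(2*2^2,24)=8, bounds=[0,8]
  i=3: D_i=min(2*2^3,24)=16, bounds=[0,16]
  i=4: D_i=min(2*2^4,24)=24, bounds=[0,24]
  i=5: D_i=min(2*2^5,24)=24, bounds=[0,24]
  i=6: D_i=min(2*2^6,24)=24, bounds=[0,24]
  i=7: D_i=min(2*2^7,24)=24, bounds=[0,24]
  i=8: D_i=min(2*2^8,24)=24, bounds=[0,24]

Answer: [0,2] [0,4] [0,8] [0,16] [0,24] [0,24] [0,24] [0,24] [0,24]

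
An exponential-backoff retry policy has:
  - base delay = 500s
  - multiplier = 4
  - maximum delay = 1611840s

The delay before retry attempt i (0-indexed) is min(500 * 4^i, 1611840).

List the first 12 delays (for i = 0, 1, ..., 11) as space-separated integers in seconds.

Computing each delay:
  i=0: min(500*4^0, 1611840) = 500
  i=1: min(500*4^1, 1611840) = 2000
  i=2: min(500*4^2, 1611840) = 8000
  i=3: min(500*4^3, 1611840) = 32000
  i=4: min(500*4^4, 1611840) = 128000
  i=5: min(500*4^5, 1611840) = 512000
  i=6: min(500*4^6, 1611840) = 1611840
  i=7: min(500*4^7, 1611840) = 1611840
  i=8: min(500*4^8, 1611840) = 1611840
  i=9: min(500*4^9, 1611840) = 1611840
  i=10: min(500*4^10, 1611840) = 1611840
  i=11: min(500*4^11, 1611840) = 1611840

Answer: 500 2000 8000 32000 128000 512000 1611840 1611840 1611840 1611840 1611840 1611840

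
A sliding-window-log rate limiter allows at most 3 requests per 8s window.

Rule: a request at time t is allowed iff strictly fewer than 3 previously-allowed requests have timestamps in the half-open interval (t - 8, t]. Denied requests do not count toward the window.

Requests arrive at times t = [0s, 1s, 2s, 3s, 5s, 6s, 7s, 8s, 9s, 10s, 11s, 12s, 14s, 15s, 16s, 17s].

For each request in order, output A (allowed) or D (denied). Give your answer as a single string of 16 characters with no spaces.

Answer: AAADDDDAAADDDDAA

Derivation:
Tracking allowed requests in the window:
  req#1 t=0s: ALLOW
  req#2 t=1s: ALLOW
  req#3 t=2s: ALLOW
  req#4 t=3s: DENY
  req#5 t=5s: DENY
  req#6 t=6s: DENY
  req#7 t=7s: DENY
  req#8 t=8s: ALLOW
  req#9 t=9s: ALLOW
  req#10 t=10s: ALLOW
  req#11 t=11s: DENY
  req#12 t=12s: DENY
  req#13 t=14s: DENY
  req#14 t=15s: DENY
  req#15 t=16s: ALLOW
  req#16 t=17s: ALLOW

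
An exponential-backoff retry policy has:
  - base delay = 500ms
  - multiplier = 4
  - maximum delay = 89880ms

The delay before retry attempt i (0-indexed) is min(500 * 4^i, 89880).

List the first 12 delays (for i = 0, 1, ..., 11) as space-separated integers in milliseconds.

Computing each delay:
  i=0: min(500*4^0, 89880) = 500
  i=1: min(500*4^1, 89880) = 2000
  i=2: min(500*4^2, 89880) = 8000
  i=3: min(500*4^3, 89880) = 32000
  i=4: min(500*4^4, 89880) = 89880
  i=5: min(500*4^5, 89880) = 89880
  i=6: min(500*4^6, 89880) = 89880
  i=7: min(500*4^7, 89880) = 89880
  i=8: min(500*4^8, 89880) = 89880
  i=9: min(500*4^9, 89880) = 89880
  i=10: min(500*4^10, 89880) = 89880
  i=11: min(500*4^11, 89880) = 89880

Answer: 500 2000 8000 32000 89880 89880 89880 89880 89880 89880 89880 89880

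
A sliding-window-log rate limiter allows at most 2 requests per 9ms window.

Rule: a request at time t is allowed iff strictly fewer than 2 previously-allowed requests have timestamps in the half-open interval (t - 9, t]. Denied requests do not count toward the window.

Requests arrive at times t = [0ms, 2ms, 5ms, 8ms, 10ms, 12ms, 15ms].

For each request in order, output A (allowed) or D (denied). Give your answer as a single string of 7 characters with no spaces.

Answer: AADDAAD

Derivation:
Tracking allowed requests in the window:
  req#1 t=0ms: ALLOW
  req#2 t=2ms: ALLOW
  req#3 t=5ms: DENY
  req#4 t=8ms: DENY
  req#5 t=10ms: ALLOW
  req#6 t=12ms: ALLOW
  req#7 t=15ms: DENY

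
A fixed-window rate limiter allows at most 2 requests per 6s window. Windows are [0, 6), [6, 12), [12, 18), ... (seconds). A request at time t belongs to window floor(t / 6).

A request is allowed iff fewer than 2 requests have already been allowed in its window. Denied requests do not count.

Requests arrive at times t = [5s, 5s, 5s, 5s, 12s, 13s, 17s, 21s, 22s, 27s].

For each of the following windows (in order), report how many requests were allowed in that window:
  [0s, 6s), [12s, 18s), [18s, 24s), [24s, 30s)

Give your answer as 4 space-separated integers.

Answer: 2 2 2 1

Derivation:
Processing requests:
  req#1 t=5s (window 0): ALLOW
  req#2 t=5s (window 0): ALLOW
  req#3 t=5s (window 0): DENY
  req#4 t=5s (window 0): DENY
  req#5 t=12s (window 2): ALLOW
  req#6 t=13s (window 2): ALLOW
  req#7 t=17s (window 2): DENY
  req#8 t=21s (window 3): ALLOW
  req#9 t=22s (window 3): ALLOW
  req#10 t=27s (window 4): ALLOW

Allowed counts by window: 2 2 2 1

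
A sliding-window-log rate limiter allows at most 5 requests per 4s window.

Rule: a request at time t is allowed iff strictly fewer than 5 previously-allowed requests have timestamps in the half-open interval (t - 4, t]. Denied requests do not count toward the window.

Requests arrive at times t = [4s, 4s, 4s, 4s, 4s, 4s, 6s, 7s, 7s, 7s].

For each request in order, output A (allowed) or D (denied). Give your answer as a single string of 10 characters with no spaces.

Answer: AAAAADDDDD

Derivation:
Tracking allowed requests in the window:
  req#1 t=4s: ALLOW
  req#2 t=4s: ALLOW
  req#3 t=4s: ALLOW
  req#4 t=4s: ALLOW
  req#5 t=4s: ALLOW
  req#6 t=4s: DENY
  req#7 t=6s: DENY
  req#8 t=7s: DENY
  req#9 t=7s: DENY
  req#10 t=7s: DENY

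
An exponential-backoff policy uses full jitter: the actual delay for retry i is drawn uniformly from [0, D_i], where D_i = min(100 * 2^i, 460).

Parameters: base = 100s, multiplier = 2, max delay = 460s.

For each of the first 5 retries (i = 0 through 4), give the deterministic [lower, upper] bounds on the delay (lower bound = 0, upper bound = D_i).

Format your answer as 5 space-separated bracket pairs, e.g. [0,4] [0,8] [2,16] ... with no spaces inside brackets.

Answer: [0,100] [0,200] [0,400] [0,460] [0,460]

Derivation:
Computing bounds per retry:
  i=0: D_i=min(100*2^0,460)=100, bounds=[0,100]
  i=1: D_i=min(100*2^1,460)=200, bounds=[0,200]
  i=2: D_i=min(100*2^2,460)=400, bounds=[0,400]
  i=3: D_i=min(100*2^3,460)=460, bounds=[0,460]
  i=4: D_i=min(100*2^4,460)=460, bounds=[0,460]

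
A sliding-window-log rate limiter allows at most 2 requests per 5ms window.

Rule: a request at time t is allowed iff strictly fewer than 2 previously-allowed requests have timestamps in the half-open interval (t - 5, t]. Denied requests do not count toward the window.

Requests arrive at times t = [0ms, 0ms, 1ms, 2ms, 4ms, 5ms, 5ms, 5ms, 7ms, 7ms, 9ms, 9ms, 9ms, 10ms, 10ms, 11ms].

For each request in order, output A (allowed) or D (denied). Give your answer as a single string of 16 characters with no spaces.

Tracking allowed requests in the window:
  req#1 t=0ms: ALLOW
  req#2 t=0ms: ALLOW
  req#3 t=1ms: DENY
  req#4 t=2ms: DENY
  req#5 t=4ms: DENY
  req#6 t=5ms: ALLOW
  req#7 t=5ms: ALLOW
  req#8 t=5ms: DENY
  req#9 t=7ms: DENY
  req#10 t=7ms: DENY
  req#11 t=9ms: DENY
  req#12 t=9ms: DENY
  req#13 t=9ms: DENY
  req#14 t=10ms: ALLOW
  req#15 t=10ms: ALLOW
  req#16 t=11ms: DENY

Answer: AADDDAADDDDDDAAD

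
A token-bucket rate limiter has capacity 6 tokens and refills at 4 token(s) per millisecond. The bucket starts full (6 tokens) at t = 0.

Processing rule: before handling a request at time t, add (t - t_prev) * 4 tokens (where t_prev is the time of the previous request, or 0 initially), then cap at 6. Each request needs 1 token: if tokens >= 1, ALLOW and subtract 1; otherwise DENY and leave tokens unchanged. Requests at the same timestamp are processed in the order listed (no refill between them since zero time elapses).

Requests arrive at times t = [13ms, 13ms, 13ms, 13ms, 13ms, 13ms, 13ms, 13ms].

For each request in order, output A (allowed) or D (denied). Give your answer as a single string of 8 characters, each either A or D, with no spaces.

Simulating step by step:
  req#1 t=13ms: ALLOW
  req#2 t=13ms: ALLOW
  req#3 t=13ms: ALLOW
  req#4 t=13ms: ALLOW
  req#5 t=13ms: ALLOW
  req#6 t=13ms: ALLOW
  req#7 t=13ms: DENY
  req#8 t=13ms: DENY

Answer: AAAAAADD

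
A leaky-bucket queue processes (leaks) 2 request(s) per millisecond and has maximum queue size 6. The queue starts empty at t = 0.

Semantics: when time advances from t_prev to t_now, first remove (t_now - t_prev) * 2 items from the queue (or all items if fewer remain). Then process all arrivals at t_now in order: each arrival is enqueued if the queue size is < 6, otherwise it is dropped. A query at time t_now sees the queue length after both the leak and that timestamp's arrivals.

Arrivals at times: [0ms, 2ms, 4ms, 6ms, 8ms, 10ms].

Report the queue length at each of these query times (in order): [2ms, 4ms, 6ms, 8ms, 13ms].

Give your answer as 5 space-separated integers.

Answer: 1 1 1 1 0

Derivation:
Queue lengths at query times:
  query t=2ms: backlog = 1
  query t=4ms: backlog = 1
  query t=6ms: backlog = 1
  query t=8ms: backlog = 1
  query t=13ms: backlog = 0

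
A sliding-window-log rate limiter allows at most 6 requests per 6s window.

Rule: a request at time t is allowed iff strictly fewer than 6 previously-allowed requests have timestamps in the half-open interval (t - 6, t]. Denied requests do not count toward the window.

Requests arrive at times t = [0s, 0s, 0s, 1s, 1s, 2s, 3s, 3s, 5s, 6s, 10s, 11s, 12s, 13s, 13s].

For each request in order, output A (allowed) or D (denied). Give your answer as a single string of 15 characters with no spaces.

Answer: AAAAAADDDAAAAAA

Derivation:
Tracking allowed requests in the window:
  req#1 t=0s: ALLOW
  req#2 t=0s: ALLOW
  req#3 t=0s: ALLOW
  req#4 t=1s: ALLOW
  req#5 t=1s: ALLOW
  req#6 t=2s: ALLOW
  req#7 t=3s: DENY
  req#8 t=3s: DENY
  req#9 t=5s: DENY
  req#10 t=6s: ALLOW
  req#11 t=10s: ALLOW
  req#12 t=11s: ALLOW
  req#13 t=12s: ALLOW
  req#14 t=13s: ALLOW
  req#15 t=13s: ALLOW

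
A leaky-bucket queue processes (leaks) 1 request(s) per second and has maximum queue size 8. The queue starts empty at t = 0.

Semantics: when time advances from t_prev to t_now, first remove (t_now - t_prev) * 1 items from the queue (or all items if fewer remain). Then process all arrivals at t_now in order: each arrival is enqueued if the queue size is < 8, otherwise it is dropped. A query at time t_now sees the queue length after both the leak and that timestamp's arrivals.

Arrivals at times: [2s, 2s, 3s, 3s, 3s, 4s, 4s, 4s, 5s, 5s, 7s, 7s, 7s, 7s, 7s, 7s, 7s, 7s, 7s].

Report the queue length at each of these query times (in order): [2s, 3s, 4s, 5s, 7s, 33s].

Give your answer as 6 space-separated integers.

Queue lengths at query times:
  query t=2s: backlog = 2
  query t=3s: backlog = 4
  query t=4s: backlog = 6
  query t=5s: backlog = 7
  query t=7s: backlog = 8
  query t=33s: backlog = 0

Answer: 2 4 6 7 8 0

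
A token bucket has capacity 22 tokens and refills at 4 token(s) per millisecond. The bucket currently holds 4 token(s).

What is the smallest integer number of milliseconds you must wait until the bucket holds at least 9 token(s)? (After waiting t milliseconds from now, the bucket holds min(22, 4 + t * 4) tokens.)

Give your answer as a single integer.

Need 4 + t * 4 >= 9, so t >= 5/4.
Smallest integer t = ceil(5/4) = 2.

Answer: 2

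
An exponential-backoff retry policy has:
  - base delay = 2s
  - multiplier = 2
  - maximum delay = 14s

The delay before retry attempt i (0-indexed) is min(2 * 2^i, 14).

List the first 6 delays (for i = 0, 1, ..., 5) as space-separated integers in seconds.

Computing each delay:
  i=0: min(2*2^0, 14) = 2
  i=1: min(2*2^1, 14) = 4
  i=2: min(2*2^2, 14) = 8
  i=3: min(2*2^3, 14) = 14
  i=4: min(2*2^4, 14) = 14
  i=5: min(2*2^5, 14) = 14

Answer: 2 4 8 14 14 14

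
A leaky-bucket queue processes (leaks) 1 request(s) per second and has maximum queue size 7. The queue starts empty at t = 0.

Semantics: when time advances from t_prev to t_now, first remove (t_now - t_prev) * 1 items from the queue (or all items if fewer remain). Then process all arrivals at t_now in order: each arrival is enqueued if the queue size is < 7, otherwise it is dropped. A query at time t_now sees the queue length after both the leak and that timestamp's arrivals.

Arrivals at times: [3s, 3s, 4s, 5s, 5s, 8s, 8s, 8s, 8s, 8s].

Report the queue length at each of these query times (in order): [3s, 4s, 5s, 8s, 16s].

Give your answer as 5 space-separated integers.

Queue lengths at query times:
  query t=3s: backlog = 2
  query t=4s: backlog = 2
  query t=5s: backlog = 3
  query t=8s: backlog = 5
  query t=16s: backlog = 0

Answer: 2 2 3 5 0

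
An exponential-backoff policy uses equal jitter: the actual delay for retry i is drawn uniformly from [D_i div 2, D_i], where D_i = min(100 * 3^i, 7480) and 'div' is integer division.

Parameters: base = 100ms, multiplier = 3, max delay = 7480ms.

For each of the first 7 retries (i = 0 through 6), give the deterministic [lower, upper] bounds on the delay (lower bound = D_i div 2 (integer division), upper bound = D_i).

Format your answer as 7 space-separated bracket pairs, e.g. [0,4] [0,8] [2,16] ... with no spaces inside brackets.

Computing bounds per retry:
  i=0: D_i=min(100*3^0,7480)=100, bounds=[50,100]
  i=1: D_i=min(100*3^1,7480)=300, bounds=[150,300]
  i=2: D_i=min(100*3^2,7480)=900, bounds=[450,900]
  i=3: D_i=min(100*3^3,7480)=2700, bounds=[1350,2700]
  i=4: D_i=min(100*3^4,7480)=7480, bounds=[3740,7480]
  i=5: D_i=min(100*3^5,7480)=7480, bounds=[3740,7480]
  i=6: D_i=min(100*3^6,7480)=7480, bounds=[3740,7480]

Answer: [50,100] [150,300] [450,900] [1350,2700] [3740,7480] [3740,7480] [3740,7480]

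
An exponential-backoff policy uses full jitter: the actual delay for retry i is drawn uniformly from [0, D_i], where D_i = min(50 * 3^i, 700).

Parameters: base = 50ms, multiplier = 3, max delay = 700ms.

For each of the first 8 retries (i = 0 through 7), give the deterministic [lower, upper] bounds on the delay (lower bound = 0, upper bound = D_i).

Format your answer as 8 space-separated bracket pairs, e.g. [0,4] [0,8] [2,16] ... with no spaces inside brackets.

Computing bounds per retry:
  i=0: D_i=min(50*3^0,700)=50, bounds=[0,50]
  i=1: D_i=min(50*3^1,700)=150, bounds=[0,150]
  i=2: D_i=min(50*3^2,700)=450, bounds=[0,450]
  i=3: D_i=min(50*3^3,700)=700, bounds=[0,700]
  i=4: D_i=min(50*3^4,700)=700, bounds=[0,700]
  i=5: D_i=min(50*3^5,700)=700, bounds=[0,700]
  i=6: D_i=min(50*3^6,700)=700, bounds=[0,700]
  i=7: D_i=min(50*3^7,700)=700, bounds=[0,700]

Answer: [0,50] [0,150] [0,450] [0,700] [0,700] [0,700] [0,700] [0,700]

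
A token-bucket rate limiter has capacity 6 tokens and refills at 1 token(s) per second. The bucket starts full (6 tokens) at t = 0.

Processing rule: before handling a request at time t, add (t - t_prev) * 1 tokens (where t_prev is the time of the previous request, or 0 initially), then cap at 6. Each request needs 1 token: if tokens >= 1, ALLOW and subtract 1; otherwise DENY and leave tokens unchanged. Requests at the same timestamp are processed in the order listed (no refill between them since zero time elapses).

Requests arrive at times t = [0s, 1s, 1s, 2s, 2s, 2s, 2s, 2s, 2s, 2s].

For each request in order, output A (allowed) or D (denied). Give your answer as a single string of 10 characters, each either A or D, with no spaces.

Simulating step by step:
  req#1 t=0s: ALLOW
  req#2 t=1s: ALLOW
  req#3 t=1s: ALLOW
  req#4 t=2s: ALLOW
  req#5 t=2s: ALLOW
  req#6 t=2s: ALLOW
  req#7 t=2s: ALLOW
  req#8 t=2s: ALLOW
  req#9 t=2s: DENY
  req#10 t=2s: DENY

Answer: AAAAAAAADD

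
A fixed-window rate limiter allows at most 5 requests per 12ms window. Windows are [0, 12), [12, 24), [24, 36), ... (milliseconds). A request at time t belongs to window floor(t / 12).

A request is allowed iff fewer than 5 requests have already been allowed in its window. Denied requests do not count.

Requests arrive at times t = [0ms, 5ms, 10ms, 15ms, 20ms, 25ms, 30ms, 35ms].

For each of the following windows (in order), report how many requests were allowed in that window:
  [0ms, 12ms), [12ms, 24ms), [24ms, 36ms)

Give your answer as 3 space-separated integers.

Processing requests:
  req#1 t=0ms (window 0): ALLOW
  req#2 t=5ms (window 0): ALLOW
  req#3 t=10ms (window 0): ALLOW
  req#4 t=15ms (window 1): ALLOW
  req#5 t=20ms (window 1): ALLOW
  req#6 t=25ms (window 2): ALLOW
  req#7 t=30ms (window 2): ALLOW
  req#8 t=35ms (window 2): ALLOW

Allowed counts by window: 3 2 3

Answer: 3 2 3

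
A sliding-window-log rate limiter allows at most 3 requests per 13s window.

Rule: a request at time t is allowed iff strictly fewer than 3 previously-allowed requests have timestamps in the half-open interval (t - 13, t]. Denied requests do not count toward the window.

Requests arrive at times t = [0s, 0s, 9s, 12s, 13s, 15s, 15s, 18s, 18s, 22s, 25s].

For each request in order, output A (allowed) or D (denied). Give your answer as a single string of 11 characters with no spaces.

Answer: AAADAADDDAD

Derivation:
Tracking allowed requests in the window:
  req#1 t=0s: ALLOW
  req#2 t=0s: ALLOW
  req#3 t=9s: ALLOW
  req#4 t=12s: DENY
  req#5 t=13s: ALLOW
  req#6 t=15s: ALLOW
  req#7 t=15s: DENY
  req#8 t=18s: DENY
  req#9 t=18s: DENY
  req#10 t=22s: ALLOW
  req#11 t=25s: DENY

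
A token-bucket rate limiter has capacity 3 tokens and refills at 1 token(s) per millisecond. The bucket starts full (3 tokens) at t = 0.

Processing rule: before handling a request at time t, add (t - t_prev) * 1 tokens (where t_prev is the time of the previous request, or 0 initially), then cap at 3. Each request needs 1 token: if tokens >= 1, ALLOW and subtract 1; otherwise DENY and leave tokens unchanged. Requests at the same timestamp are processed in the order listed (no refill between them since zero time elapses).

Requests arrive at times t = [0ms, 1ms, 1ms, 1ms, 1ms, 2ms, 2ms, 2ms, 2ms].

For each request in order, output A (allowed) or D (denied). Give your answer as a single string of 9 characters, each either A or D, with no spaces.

Answer: AAAADADDD

Derivation:
Simulating step by step:
  req#1 t=0ms: ALLOW
  req#2 t=1ms: ALLOW
  req#3 t=1ms: ALLOW
  req#4 t=1ms: ALLOW
  req#5 t=1ms: DENY
  req#6 t=2ms: ALLOW
  req#7 t=2ms: DENY
  req#8 t=2ms: DENY
  req#9 t=2ms: DENY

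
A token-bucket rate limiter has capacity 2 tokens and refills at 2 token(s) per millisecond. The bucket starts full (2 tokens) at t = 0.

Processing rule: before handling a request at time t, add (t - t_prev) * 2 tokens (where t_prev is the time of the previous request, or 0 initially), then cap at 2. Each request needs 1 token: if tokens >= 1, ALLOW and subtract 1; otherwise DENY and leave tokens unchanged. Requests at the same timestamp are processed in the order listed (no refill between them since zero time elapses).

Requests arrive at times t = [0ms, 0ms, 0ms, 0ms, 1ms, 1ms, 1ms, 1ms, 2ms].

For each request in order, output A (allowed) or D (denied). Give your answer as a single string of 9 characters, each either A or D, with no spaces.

Answer: AADDAADDA

Derivation:
Simulating step by step:
  req#1 t=0ms: ALLOW
  req#2 t=0ms: ALLOW
  req#3 t=0ms: DENY
  req#4 t=0ms: DENY
  req#5 t=1ms: ALLOW
  req#6 t=1ms: ALLOW
  req#7 t=1ms: DENY
  req#8 t=1ms: DENY
  req#9 t=2ms: ALLOW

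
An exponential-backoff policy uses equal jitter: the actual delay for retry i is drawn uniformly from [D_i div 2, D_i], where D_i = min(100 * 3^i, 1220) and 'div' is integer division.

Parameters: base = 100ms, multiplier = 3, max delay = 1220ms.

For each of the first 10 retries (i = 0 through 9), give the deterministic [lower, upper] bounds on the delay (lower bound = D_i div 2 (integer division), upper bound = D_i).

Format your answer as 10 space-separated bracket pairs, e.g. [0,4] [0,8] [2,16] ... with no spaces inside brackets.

Answer: [50,100] [150,300] [450,900] [610,1220] [610,1220] [610,1220] [610,1220] [610,1220] [610,1220] [610,1220]

Derivation:
Computing bounds per retry:
  i=0: D_i=min(100*3^0,1220)=100, bounds=[50,100]
  i=1: D_i=min(100*3^1,1220)=300, bounds=[150,300]
  i=2: D_i=min(100*3^2,1220)=900, bounds=[450,900]
  i=3: D_i=min(100*3^3,1220)=1220, bounds=[610,1220]
  i=4: D_i=min(100*3^4,1220)=1220, bounds=[610,1220]
  i=5: D_i=min(100*3^5,1220)=1220, bounds=[610,1220]
  i=6: D_i=min(100*3^6,1220)=1220, bounds=[610,1220]
  i=7: D_i=min(100*3^7,1220)=1220, bounds=[610,1220]
  i=8: D_i=min(100*3^8,1220)=1220, bounds=[610,1220]
  i=9: D_i=min(100*3^9,1220)=1220, bounds=[610,1220]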